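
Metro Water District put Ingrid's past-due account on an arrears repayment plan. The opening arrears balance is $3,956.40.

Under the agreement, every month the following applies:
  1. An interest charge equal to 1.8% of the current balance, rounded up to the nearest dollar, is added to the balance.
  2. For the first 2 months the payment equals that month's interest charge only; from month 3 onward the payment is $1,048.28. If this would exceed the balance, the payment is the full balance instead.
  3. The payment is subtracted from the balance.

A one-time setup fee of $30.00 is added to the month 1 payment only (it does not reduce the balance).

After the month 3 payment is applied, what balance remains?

# | Opening | Interest | Payment | Fee | End bal
1 | $3,956.40 | $72.00 | $72.00 | $30.00 | $3,956.40
2 | $3,956.40 | $72.00 | $72.00 | — | $3,956.40
3 | $3,956.40 | $72.00 | $1,048.28 | — | $2,980.12

$2,980.12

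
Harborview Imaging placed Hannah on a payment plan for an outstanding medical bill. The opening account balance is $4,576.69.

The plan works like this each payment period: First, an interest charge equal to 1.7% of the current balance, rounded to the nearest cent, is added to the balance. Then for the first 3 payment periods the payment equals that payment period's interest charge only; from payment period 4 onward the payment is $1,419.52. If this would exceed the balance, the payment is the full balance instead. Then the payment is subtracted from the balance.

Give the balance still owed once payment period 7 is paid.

$0.00

Payment period 1: $4,576.69 +$77.80 interest = $4,654.49; pay $77.80 → $4,576.69
Payment period 2: $4,576.69 +$77.80 interest = $4,654.49; pay $77.80 → $4,576.69
Payment period 3: $4,576.69 +$77.80 interest = $4,654.49; pay $77.80 → $4,576.69
Payment period 4: $4,576.69 +$77.80 interest = $4,654.49; pay $1,419.52 → $3,234.97
Payment period 5: $3,234.97 +$54.99 interest = $3,289.96; pay $1,419.52 → $1,870.44
Payment period 6: $1,870.44 +$31.80 interest = $1,902.24; pay $1,419.52 → $482.72
Payment period 7: $482.72 +$8.21 interest = $490.93; pay $490.93 → $0.00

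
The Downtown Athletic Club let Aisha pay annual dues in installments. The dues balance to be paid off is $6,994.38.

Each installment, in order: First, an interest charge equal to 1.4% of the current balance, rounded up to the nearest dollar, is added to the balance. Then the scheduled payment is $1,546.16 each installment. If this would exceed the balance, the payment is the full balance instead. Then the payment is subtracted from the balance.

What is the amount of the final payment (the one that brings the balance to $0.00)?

Installment 1: opening $6,994.38; interest $98.00 → $7,092.38; payment $1,546.16; balance $5,546.22
Installment 2: opening $5,546.22; interest $78.00 → $5,624.22; payment $1,546.16; balance $4,078.06
Installment 3: opening $4,078.06; interest $58.00 → $4,136.06; payment $1,546.16; balance $2,589.90
Installment 4: opening $2,589.90; interest $37.00 → $2,626.90; payment $1,546.16; balance $1,080.74
Installment 5: opening $1,080.74; interest $16.00 → $1,096.74; payment $1,096.74; balance $0.00

$1,096.74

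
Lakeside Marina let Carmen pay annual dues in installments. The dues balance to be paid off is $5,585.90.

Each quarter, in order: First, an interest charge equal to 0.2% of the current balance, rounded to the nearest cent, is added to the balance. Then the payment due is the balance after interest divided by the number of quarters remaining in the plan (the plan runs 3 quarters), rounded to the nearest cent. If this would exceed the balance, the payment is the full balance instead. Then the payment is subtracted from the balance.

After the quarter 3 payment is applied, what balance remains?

$0.00

Quarter 1: opening $5,585.90; interest $11.17 → $5,597.07; payment $1,865.69; balance $3,731.38
Quarter 2: opening $3,731.38; interest $7.46 → $3,738.84; payment $1,869.42; balance $1,869.42
Quarter 3: opening $1,869.42; interest $3.74 → $1,873.16; payment $1,873.16; balance $0.00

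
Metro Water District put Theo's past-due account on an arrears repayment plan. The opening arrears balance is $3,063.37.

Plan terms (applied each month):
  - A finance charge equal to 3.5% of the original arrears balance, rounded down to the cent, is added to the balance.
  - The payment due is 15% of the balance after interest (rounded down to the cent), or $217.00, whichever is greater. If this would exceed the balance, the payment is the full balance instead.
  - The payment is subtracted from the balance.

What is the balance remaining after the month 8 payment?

Month 1: opening $3,063.37; interest $107.21 → $3,170.58; payment $475.58; balance $2,695.00
Month 2: opening $2,695.00; interest $107.21 → $2,802.21; payment $420.33; balance $2,381.88
Month 3: opening $2,381.88; interest $107.21 → $2,489.09; payment $373.36; balance $2,115.73
Month 4: opening $2,115.73; interest $107.21 → $2,222.94; payment $333.44; balance $1,889.50
Month 5: opening $1,889.50; interest $107.21 → $1,996.71; payment $299.50; balance $1,697.21
Month 6: opening $1,697.21; interest $107.21 → $1,804.42; payment $270.66; balance $1,533.76
Month 7: opening $1,533.76; interest $107.21 → $1,640.97; payment $246.14; balance $1,394.83
Month 8: opening $1,394.83; interest $107.21 → $1,502.04; payment $225.30; balance $1,276.74

$1,276.74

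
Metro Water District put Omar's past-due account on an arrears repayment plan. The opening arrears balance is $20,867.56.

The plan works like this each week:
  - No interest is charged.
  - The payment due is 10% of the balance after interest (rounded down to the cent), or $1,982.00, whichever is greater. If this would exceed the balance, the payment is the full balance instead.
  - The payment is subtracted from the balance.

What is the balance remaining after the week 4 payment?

$12,834.81

Week 1: $20,867.56 − $2,086.75 → $18,780.81
Week 2: $18,780.81 − $1,982.00 → $16,798.81
Week 3: $16,798.81 − $1,982.00 → $14,816.81
Week 4: $14,816.81 − $1,982.00 → $12,834.81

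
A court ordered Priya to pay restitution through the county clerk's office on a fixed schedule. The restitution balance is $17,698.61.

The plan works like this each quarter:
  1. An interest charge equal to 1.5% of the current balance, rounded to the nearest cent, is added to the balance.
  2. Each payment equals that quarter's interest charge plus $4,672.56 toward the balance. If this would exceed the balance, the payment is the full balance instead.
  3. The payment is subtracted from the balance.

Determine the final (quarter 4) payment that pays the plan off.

Quarter 1: $17,698.61 +$265.48 interest = $17,964.09; pay $4,938.04 → $13,026.05
Quarter 2: $13,026.05 +$195.39 interest = $13,221.44; pay $4,867.95 → $8,353.49
Quarter 3: $8,353.49 +$125.30 interest = $8,478.79; pay $4,797.86 → $3,680.93
Quarter 4: $3,680.93 +$55.21 interest = $3,736.14; pay $3,736.14 → $0.00

$3,736.14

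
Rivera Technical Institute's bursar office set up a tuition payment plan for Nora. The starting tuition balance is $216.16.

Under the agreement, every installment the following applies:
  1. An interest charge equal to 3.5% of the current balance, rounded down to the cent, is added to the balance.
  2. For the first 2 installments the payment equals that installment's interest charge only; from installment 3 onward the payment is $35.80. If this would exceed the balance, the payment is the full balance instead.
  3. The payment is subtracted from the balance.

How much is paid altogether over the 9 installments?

Installment 1: opening $216.16; interest $7.56 → $223.72; payment $7.56; balance $216.16
Installment 2: opening $216.16; interest $7.56 → $223.72; payment $7.56; balance $216.16
Installment 3: opening $216.16; interest $7.56 → $223.72; payment $35.80; balance $187.92
Installment 4: opening $187.92; interest $6.57 → $194.49; payment $35.80; balance $158.69
Installment 5: opening $158.69; interest $5.55 → $164.24; payment $35.80; balance $128.44
Installment 6: opening $128.44; interest $4.49 → $132.93; payment $35.80; balance $97.13
Installment 7: opening $97.13; interest $3.39 → $100.52; payment $35.80; balance $64.72
Installment 8: opening $64.72; interest $2.26 → $66.98; payment $35.80; balance $31.18
Installment 9: opening $31.18; interest $1.09 → $32.27; payment $32.27; balance $0.00
Total paid: $262.19

$262.19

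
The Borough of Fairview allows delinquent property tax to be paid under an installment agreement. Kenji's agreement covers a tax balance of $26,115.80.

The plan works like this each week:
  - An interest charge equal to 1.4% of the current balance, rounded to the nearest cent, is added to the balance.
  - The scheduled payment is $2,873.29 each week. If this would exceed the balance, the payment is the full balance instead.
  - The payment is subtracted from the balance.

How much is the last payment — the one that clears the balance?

$2,272.12

Week 1: $26,115.80 +$365.62 interest = $26,481.42; pay $2,873.29 → $23,608.13
Week 2: $23,608.13 +$330.51 interest = $23,938.64; pay $2,873.29 → $21,065.35
Week 3: $21,065.35 +$294.91 interest = $21,360.26; pay $2,873.29 → $18,486.97
Week 4: $18,486.97 +$258.82 interest = $18,745.79; pay $2,873.29 → $15,872.50
Week 5: $15,872.50 +$222.22 interest = $16,094.72; pay $2,873.29 → $13,221.43
Week 6: $13,221.43 +$185.10 interest = $13,406.53; pay $2,873.29 → $10,533.24
Week 7: $10,533.24 +$147.47 interest = $10,680.71; pay $2,873.29 → $7,807.42
Week 8: $7,807.42 +$109.30 interest = $7,916.72; pay $2,873.29 → $5,043.43
Week 9: $5,043.43 +$70.61 interest = $5,114.04; pay $2,873.29 → $2,240.75
Week 10: $2,240.75 +$31.37 interest = $2,272.12; pay $2,272.12 → $0.00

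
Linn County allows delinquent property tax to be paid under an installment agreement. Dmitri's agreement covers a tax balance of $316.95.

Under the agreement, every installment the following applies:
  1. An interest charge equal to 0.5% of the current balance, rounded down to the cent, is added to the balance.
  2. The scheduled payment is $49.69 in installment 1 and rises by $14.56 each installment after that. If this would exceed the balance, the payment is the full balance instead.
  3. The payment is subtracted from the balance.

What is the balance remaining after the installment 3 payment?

# | Opening | Interest | Payment | End bal
1 | $316.95 | $1.58 | $49.69 | $268.84
2 | $268.84 | $1.34 | $64.25 | $205.93
3 | $205.93 | $1.02 | $78.81 | $128.14

$128.14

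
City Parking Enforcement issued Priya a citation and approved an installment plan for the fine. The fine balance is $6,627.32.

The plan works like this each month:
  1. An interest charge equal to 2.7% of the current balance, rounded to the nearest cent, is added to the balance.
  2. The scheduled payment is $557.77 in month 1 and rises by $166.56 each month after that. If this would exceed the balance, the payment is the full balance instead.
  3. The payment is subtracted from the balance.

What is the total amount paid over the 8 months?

$7,495.92

Month 1: opening $6,627.32; interest $178.94 → $6,806.26; payment $557.77; balance $6,248.49
Month 2: opening $6,248.49; interest $168.71 → $6,417.20; payment $724.33; balance $5,692.87
Month 3: opening $5,692.87; interest $153.71 → $5,846.58; payment $890.89; balance $4,955.69
Month 4: opening $4,955.69; interest $133.80 → $5,089.49; payment $1,057.45; balance $4,032.04
Month 5: opening $4,032.04; interest $108.87 → $4,140.91; payment $1,224.01; balance $2,916.90
Month 6: opening $2,916.90; interest $78.76 → $2,995.66; payment $1,390.57; balance $1,605.09
Month 7: opening $1,605.09; interest $43.34 → $1,648.43; payment $1,557.13; balance $91.30
Month 8: opening $91.30; interest $2.47 → $93.77; payment $93.77; balance $0.00
Total paid: $7,495.92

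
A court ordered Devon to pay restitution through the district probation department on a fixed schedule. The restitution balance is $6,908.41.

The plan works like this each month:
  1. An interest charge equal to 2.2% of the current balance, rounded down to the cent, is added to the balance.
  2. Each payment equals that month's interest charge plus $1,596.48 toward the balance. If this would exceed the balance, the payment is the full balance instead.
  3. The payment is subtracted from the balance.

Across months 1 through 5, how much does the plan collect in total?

Month 1: opening $6,908.41; interest $151.98 → $7,060.39; payment $1,748.46; balance $5,311.93
Month 2: opening $5,311.93; interest $116.86 → $5,428.79; payment $1,713.34; balance $3,715.45
Month 3: opening $3,715.45; interest $81.73 → $3,797.18; payment $1,678.21; balance $2,118.97
Month 4: opening $2,118.97; interest $46.61 → $2,165.58; payment $1,643.09; balance $522.49
Month 5: opening $522.49; interest $11.49 → $533.98; payment $533.98; balance $0.00
Total paid: $7,317.08

$7,317.08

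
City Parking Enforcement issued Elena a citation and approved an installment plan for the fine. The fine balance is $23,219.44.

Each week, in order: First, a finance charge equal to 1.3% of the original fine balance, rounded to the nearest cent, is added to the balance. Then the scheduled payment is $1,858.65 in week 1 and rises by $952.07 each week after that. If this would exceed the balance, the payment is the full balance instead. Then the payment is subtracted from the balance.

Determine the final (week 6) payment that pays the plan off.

Week 1: opening $23,219.44; interest $301.85 → $23,521.29; payment $1,858.65; balance $21,662.64
Week 2: opening $21,662.64; interest $301.85 → $21,964.49; payment $2,810.72; balance $19,153.77
Week 3: opening $19,153.77; interest $301.85 → $19,455.62; payment $3,762.79; balance $15,692.83
Week 4: opening $15,692.83; interest $301.85 → $15,994.68; payment $4,714.86; balance $11,279.82
Week 5: opening $11,279.82; interest $301.85 → $11,581.67; payment $5,666.93; balance $5,914.74
Week 6: opening $5,914.74; interest $301.85 → $6,216.59; payment $6,216.59; balance $0.00

$6,216.59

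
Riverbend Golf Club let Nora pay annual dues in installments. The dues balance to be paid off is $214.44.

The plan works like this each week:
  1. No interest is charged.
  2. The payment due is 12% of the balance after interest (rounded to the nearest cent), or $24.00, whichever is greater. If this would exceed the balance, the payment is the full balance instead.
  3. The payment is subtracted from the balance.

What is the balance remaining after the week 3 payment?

Week 1: $214.44 − $25.73 → $188.71
Week 2: $188.71 − $24.00 → $164.71
Week 3: $164.71 − $24.00 → $140.71

$140.71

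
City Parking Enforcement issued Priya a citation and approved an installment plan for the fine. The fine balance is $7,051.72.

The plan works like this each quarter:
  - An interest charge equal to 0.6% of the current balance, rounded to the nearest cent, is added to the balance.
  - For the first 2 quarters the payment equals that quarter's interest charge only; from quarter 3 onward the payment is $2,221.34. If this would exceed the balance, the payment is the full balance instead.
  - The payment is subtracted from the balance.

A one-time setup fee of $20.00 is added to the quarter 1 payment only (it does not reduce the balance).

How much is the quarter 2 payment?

# | Opening | Interest | Payment | Fee | End bal
1 | $7,051.72 | $42.31 | $42.31 | $20.00 | $7,051.72
2 | $7,051.72 | $42.31 | $42.31 | — | $7,051.72

$42.31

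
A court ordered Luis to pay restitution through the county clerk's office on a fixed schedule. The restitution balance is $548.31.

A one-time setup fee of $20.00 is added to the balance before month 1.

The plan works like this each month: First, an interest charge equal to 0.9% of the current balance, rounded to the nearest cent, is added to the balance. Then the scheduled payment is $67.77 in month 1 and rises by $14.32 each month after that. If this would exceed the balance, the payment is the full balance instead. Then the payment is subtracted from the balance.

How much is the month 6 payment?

Month 1: opening $568.31; interest $5.11 → $573.42; payment $67.77; balance $505.65
Month 2: opening $505.65; interest $4.55 → $510.20; payment $82.09; balance $428.11
Month 3: opening $428.11; interest $3.85 → $431.96; payment $96.41; balance $335.55
Month 4: opening $335.55; interest $3.02 → $338.57; payment $110.73; balance $227.84
Month 5: opening $227.84; interest $2.05 → $229.89; payment $125.05; balance $104.84
Month 6: opening $104.84; interest $0.94 → $105.78; payment $105.78; balance $0.00

$105.78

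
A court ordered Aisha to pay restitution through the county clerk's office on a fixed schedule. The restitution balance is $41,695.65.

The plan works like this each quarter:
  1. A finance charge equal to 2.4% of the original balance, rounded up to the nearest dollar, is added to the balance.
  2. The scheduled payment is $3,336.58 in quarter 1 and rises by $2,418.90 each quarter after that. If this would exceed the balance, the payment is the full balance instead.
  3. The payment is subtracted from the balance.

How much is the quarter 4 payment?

$10,593.28

# | Opening | Interest | Payment | End bal
1 | $41,695.65 | $1,001.00 | $3,336.58 | $39,360.07
2 | $39,360.07 | $1,001.00 | $5,755.48 | $34,605.59
3 | $34,605.59 | $1,001.00 | $8,174.38 | $27,432.21
4 | $27,432.21 | $1,001.00 | $10,593.28 | $17,839.93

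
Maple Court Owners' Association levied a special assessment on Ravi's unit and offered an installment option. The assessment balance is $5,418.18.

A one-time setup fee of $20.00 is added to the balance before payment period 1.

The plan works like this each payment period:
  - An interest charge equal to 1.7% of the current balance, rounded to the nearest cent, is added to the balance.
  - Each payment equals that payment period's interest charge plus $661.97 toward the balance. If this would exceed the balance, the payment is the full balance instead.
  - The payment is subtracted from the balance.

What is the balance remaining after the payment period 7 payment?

# | Opening | Interest | Payment | End bal
1 | $5,438.18 | $92.45 | $754.42 | $4,776.21
2 | $4,776.21 | $81.20 | $743.17 | $4,114.24
3 | $4,114.24 | $69.94 | $731.91 | $3,452.27
4 | $3,452.27 | $58.69 | $720.66 | $2,790.30
5 | $2,790.30 | $47.44 | $709.41 | $2,128.33
6 | $2,128.33 | $36.18 | $698.15 | $1,466.36
7 | $1,466.36 | $24.93 | $686.90 | $804.39

$804.39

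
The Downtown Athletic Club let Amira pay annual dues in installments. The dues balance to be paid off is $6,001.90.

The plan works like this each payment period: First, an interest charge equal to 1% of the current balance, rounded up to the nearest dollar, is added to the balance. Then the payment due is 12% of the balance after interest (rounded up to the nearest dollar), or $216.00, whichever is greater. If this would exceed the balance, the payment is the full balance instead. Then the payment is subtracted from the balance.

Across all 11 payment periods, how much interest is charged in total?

Payment period 1: opening $6,001.90; interest $61.00 → $6,062.90; payment $728.00; balance $5,334.90
Payment period 2: opening $5,334.90; interest $54.00 → $5,388.90; payment $647.00; balance $4,741.90
Payment period 3: opening $4,741.90; interest $48.00 → $4,789.90; payment $575.00; balance $4,214.90
Payment period 4: opening $4,214.90; interest $43.00 → $4,257.90; payment $511.00; balance $3,746.90
Payment period 5: opening $3,746.90; interest $38.00 → $3,784.90; payment $455.00; balance $3,329.90
Payment period 6: opening $3,329.90; interest $34.00 → $3,363.90; payment $404.00; balance $2,959.90
Payment period 7: opening $2,959.90; interest $30.00 → $2,989.90; payment $359.00; balance $2,630.90
Payment period 8: opening $2,630.90; interest $27.00 → $2,657.90; payment $319.00; balance $2,338.90
Payment period 9: opening $2,338.90; interest $24.00 → $2,362.90; payment $284.00; balance $2,078.90
Payment period 10: opening $2,078.90; interest $21.00 → $2,099.90; payment $252.00; balance $1,847.90
Payment period 11: opening $1,847.90; interest $19.00 → $1,866.90; payment $225.00; balance $1,641.90
Total interest: $61.00 + $54.00 + $48.00 + $43.00 + $38.00 + $34.00 + $30.00 + $27.00 + $24.00 + $21.00 + $19.00 = $399.00

$399.00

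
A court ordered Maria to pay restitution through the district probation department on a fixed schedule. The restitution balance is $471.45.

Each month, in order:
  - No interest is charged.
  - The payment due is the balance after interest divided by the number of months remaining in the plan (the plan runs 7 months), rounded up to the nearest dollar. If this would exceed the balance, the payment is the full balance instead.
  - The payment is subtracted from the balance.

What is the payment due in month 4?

# | Opening | Payment | End bal
1 | $471.45 | $68.00 | $403.45
2 | $403.45 | $68.00 | $335.45
3 | $335.45 | $68.00 | $267.45
4 | $267.45 | $67.00 | $200.45

$67.00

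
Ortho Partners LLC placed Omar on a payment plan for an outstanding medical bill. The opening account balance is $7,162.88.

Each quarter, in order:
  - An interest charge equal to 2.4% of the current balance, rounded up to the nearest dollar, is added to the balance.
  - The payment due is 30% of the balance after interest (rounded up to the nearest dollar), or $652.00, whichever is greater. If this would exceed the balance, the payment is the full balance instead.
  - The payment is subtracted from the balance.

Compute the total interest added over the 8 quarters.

$543.00

# | Opening | Interest | Payment | End bal
1 | $7,162.88 | $172.00 | $2,201.00 | $5,133.88
2 | $5,133.88 | $124.00 | $1,578.00 | $3,679.88
3 | $3,679.88 | $89.00 | $1,131.00 | $2,637.88
4 | $2,637.88 | $64.00 | $811.00 | $1,890.88
5 | $1,890.88 | $46.00 | $652.00 | $1,284.88
6 | $1,284.88 | $31.00 | $652.00 | $663.88
7 | $663.88 | $16.00 | $652.00 | $27.88
8 | $27.88 | $1.00 | $28.88 | $0.00
Total interest: $172.00 + $124.00 + $89.00 + $64.00 + $46.00 + $31.00 + $16.00 + $1.00 = $543.00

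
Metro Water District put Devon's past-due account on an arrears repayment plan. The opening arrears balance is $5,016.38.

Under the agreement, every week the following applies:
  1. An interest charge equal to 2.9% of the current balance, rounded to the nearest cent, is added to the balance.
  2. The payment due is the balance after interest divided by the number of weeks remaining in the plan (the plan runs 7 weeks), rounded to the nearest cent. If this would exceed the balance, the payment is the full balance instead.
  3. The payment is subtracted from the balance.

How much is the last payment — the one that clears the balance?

$875.39

Week 1: opening $5,016.38; interest $145.48 → $5,161.86; payment $737.41; balance $4,424.45
Week 2: opening $4,424.45; interest $128.31 → $4,552.76; payment $758.79; balance $3,793.97
Week 3: opening $3,793.97; interest $110.03 → $3,904.00; payment $780.80; balance $3,123.20
Week 4: opening $3,123.20; interest $90.57 → $3,213.77; payment $803.44; balance $2,410.33
Week 5: opening $2,410.33; interest $69.90 → $2,480.23; payment $826.74; balance $1,653.49
Week 6: opening $1,653.49; interest $47.95 → $1,701.44; payment $850.72; balance $850.72
Week 7: opening $850.72; interest $24.67 → $875.39; payment $875.39; balance $0.00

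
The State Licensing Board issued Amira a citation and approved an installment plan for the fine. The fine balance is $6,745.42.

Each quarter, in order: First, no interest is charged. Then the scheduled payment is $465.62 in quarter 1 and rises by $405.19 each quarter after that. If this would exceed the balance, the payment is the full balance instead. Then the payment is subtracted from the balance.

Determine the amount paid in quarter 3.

Quarter 1: opening $6,745.42; payment $465.62; balance $6,279.80
Quarter 2: opening $6,279.80; payment $870.81; balance $5,408.99
Quarter 3: opening $5,408.99; payment $1,276.00; balance $4,132.99

$1,276.00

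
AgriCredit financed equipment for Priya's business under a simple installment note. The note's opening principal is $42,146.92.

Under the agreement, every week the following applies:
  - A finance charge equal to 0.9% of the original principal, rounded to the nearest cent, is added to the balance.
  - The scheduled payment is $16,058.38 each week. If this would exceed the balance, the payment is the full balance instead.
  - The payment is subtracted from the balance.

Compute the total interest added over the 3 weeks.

$1,137.96

Week 1: opening $42,146.92; interest $379.32 → $42,526.24; payment $16,058.38; balance $26,467.86
Week 2: opening $26,467.86; interest $379.32 → $26,847.18; payment $16,058.38; balance $10,788.80
Week 3: opening $10,788.80; interest $379.32 → $11,168.12; payment $11,168.12; balance $0.00
Total interest: $379.32 + $379.32 + $379.32 = $1,137.96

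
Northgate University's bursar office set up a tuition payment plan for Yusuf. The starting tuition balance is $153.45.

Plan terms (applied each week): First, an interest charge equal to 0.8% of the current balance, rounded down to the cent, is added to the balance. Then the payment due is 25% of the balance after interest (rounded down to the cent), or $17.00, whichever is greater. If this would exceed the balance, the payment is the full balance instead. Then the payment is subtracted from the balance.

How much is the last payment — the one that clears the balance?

# | Opening | Interest | Payment | End bal
1 | $153.45 | $1.22 | $38.66 | $116.01
2 | $116.01 | $0.92 | $29.23 | $87.70
3 | $87.70 | $0.70 | $22.10 | $66.30
4 | $66.30 | $0.53 | $17.00 | $49.83
5 | $49.83 | $0.39 | $17.00 | $33.22
6 | $33.22 | $0.26 | $17.00 | $16.48
7 | $16.48 | $0.13 | $16.61 | $0.00

$16.61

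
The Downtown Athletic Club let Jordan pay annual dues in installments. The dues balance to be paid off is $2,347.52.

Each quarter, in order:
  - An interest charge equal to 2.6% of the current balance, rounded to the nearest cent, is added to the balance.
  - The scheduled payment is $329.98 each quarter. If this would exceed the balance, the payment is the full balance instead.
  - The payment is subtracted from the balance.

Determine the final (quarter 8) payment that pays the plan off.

Quarter 1: $2,347.52 +$61.04 interest = $2,408.56; pay $329.98 → $2,078.58
Quarter 2: $2,078.58 +$54.04 interest = $2,132.62; pay $329.98 → $1,802.64
Quarter 3: $1,802.64 +$46.87 interest = $1,849.51; pay $329.98 → $1,519.53
Quarter 4: $1,519.53 +$39.51 interest = $1,559.04; pay $329.98 → $1,229.06
Quarter 5: $1,229.06 +$31.96 interest = $1,261.02; pay $329.98 → $931.04
Quarter 6: $931.04 +$24.21 interest = $955.25; pay $329.98 → $625.27
Quarter 7: $625.27 +$16.26 interest = $641.53; pay $329.98 → $311.55
Quarter 8: $311.55 +$8.10 interest = $319.65; pay $319.65 → $0.00

$319.65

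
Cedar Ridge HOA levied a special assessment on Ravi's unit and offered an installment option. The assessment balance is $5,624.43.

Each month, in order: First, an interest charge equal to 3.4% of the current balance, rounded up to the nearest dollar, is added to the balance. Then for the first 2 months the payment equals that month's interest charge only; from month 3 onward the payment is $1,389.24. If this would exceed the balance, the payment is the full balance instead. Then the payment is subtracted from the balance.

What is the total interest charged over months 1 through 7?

Month 1: opening $5,624.43; interest $192.00 → $5,816.43; payment $192.00; balance $5,624.43
Month 2: opening $5,624.43; interest $192.00 → $5,816.43; payment $192.00; balance $5,624.43
Month 3: opening $5,624.43; interest $192.00 → $5,816.43; payment $1,389.24; balance $4,427.19
Month 4: opening $4,427.19; interest $151.00 → $4,578.19; payment $1,389.24; balance $3,188.95
Month 5: opening $3,188.95; interest $109.00 → $3,297.95; payment $1,389.24; balance $1,908.71
Month 6: opening $1,908.71; interest $65.00 → $1,973.71; payment $1,389.24; balance $584.47
Month 7: opening $584.47; interest $20.00 → $604.47; payment $604.47; balance $0.00
Total interest: $192.00 + $192.00 + $192.00 + $151.00 + $109.00 + $65.00 + $20.00 = $921.00

$921.00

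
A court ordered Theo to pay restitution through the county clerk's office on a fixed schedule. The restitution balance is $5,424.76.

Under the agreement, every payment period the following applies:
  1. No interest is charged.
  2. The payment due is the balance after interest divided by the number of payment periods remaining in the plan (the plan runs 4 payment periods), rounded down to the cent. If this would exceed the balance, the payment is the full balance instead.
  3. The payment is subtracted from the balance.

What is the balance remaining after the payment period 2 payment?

# | Opening | Payment | End bal
1 | $5,424.76 | $1,356.19 | $4,068.57
2 | $4,068.57 | $1,356.19 | $2,712.38

$2,712.38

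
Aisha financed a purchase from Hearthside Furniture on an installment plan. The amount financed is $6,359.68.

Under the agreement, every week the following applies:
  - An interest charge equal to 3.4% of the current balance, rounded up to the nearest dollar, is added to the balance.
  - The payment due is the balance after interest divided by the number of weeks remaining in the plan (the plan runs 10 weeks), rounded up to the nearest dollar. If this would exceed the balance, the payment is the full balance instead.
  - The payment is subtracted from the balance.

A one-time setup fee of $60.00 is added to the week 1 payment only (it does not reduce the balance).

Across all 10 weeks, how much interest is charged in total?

$1,324.00

# | Opening | Interest | Payment | Fee | End bal
1 | $6,359.68 | $217.00 | $658.00 | $60.00 | $5,918.68
2 | $5,918.68 | $202.00 | $681.00 | — | $5,439.68
3 | $5,439.68 | $185.00 | $704.00 | — | $4,920.68
4 | $4,920.68 | $168.00 | $727.00 | — | $4,361.68
5 | $4,361.68 | $149.00 | $752.00 | — | $3,758.68
6 | $3,758.68 | $128.00 | $778.00 | — | $3,108.68
7 | $3,108.68 | $106.00 | $804.00 | — | $2,410.68
8 | $2,410.68 | $82.00 | $831.00 | — | $1,661.68
9 | $1,661.68 | $57.00 | $860.00 | — | $858.68
10 | $858.68 | $30.00 | $888.68 | — | $0.00
Total interest: $217.00 + $202.00 + $185.00 + $168.00 + $149.00 + $128.00 + $106.00 + $82.00 + $57.00 + $30.00 = $1,324.00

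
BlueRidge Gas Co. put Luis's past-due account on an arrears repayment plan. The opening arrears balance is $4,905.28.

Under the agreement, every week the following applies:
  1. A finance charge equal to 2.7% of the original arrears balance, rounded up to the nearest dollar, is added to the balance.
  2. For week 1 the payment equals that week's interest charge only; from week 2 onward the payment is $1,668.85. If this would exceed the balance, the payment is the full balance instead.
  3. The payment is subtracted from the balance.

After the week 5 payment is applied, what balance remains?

Week 1: opening $4,905.28; interest $133.00 → $5,038.28; payment $133.00; balance $4,905.28
Week 2: opening $4,905.28; interest $133.00 → $5,038.28; payment $1,668.85; balance $3,369.43
Week 3: opening $3,369.43; interest $133.00 → $3,502.43; payment $1,668.85; balance $1,833.58
Week 4: opening $1,833.58; interest $133.00 → $1,966.58; payment $1,668.85; balance $297.73
Week 5: opening $297.73; interest $133.00 → $430.73; payment $430.73; balance $0.00

$0.00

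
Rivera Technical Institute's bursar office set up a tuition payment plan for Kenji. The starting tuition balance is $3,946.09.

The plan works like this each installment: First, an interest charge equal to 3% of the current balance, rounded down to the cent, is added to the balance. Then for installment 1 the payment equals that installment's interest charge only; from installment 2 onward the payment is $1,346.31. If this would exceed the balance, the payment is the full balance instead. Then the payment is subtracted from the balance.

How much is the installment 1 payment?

Installment 1: $3,946.09 +$118.38 interest = $4,064.47; pay $118.38 → $3,946.09

$118.38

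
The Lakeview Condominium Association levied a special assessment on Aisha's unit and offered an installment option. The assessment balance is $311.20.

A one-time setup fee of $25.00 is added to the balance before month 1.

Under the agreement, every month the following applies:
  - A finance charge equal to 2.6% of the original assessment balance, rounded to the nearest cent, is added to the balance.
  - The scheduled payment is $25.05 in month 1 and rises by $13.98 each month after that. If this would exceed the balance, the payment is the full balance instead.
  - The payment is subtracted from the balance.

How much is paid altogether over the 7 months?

Month 1: opening $336.20; interest $8.09 → $344.29; payment $25.05; balance $319.24
Month 2: opening $319.24; interest $8.09 → $327.33; payment $39.03; balance $288.30
Month 3: opening $288.30; interest $8.09 → $296.39; payment $53.01; balance $243.38
Month 4: opening $243.38; interest $8.09 → $251.47; payment $66.99; balance $184.48
Month 5: opening $184.48; interest $8.09 → $192.57; payment $80.97; balance $111.60
Month 6: opening $111.60; interest $8.09 → $119.69; payment $94.95; balance $24.74
Month 7: opening $24.74; interest $8.09 → $32.83; payment $32.83; balance $0.00
Total paid: $392.83

$392.83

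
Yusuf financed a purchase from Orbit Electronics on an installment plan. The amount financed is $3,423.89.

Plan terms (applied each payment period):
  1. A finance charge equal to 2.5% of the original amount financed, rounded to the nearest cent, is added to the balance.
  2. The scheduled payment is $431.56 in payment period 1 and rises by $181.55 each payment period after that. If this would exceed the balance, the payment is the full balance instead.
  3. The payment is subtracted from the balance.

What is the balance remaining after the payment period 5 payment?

$0.00

Payment period 1: $3,423.89 +$85.60 interest = $3,509.49; pay $431.56 → $3,077.93
Payment period 2: $3,077.93 +$85.60 interest = $3,163.53; pay $613.11 → $2,550.42
Payment period 3: $2,550.42 +$85.60 interest = $2,636.02; pay $794.66 → $1,841.36
Payment period 4: $1,841.36 +$85.60 interest = $1,926.96; pay $976.21 → $950.75
Payment period 5: $950.75 +$85.60 interest = $1,036.35; pay $1,036.35 → $0.00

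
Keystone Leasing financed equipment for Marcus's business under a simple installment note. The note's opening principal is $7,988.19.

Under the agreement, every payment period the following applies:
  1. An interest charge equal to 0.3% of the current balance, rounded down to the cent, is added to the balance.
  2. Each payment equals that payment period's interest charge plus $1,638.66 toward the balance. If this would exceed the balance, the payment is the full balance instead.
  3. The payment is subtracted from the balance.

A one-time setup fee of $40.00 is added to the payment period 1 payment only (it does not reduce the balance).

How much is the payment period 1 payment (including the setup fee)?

$1,702.62

# | Opening | Interest | Payment | Fee | End bal
1 | $7,988.19 | $23.96 | $1,662.62 | $40.00 | $6,349.53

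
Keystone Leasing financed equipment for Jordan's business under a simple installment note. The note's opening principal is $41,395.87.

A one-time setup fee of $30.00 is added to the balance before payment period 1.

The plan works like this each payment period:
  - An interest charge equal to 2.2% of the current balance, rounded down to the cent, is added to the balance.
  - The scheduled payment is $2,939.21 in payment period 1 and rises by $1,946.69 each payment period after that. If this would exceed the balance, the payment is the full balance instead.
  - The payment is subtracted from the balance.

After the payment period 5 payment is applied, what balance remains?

$10,930.69

Payment period 1: $41,425.87 +$911.36 interest = $42,337.23; pay $2,939.21 → $39,398.02
Payment period 2: $39,398.02 +$866.75 interest = $40,264.77; pay $4,885.90 → $35,378.87
Payment period 3: $35,378.87 +$778.33 interest = $36,157.20; pay $6,832.59 → $29,324.61
Payment period 4: $29,324.61 +$645.14 interest = $29,969.75; pay $8,779.28 → $21,190.47
Payment period 5: $21,190.47 +$466.19 interest = $21,656.66; pay $10,725.97 → $10,930.69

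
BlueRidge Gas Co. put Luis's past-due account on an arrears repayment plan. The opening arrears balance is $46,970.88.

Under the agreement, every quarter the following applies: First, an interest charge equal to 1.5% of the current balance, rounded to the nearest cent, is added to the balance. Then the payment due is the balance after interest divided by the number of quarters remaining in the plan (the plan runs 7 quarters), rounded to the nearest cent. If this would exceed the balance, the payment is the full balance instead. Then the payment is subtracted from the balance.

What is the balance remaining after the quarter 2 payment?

Quarter 1: $46,970.88 +$704.56 interest = $47,675.44; pay $6,810.78 → $40,864.66
Quarter 2: $40,864.66 +$612.97 interest = $41,477.63; pay $6,912.94 → $34,564.69

$34,564.69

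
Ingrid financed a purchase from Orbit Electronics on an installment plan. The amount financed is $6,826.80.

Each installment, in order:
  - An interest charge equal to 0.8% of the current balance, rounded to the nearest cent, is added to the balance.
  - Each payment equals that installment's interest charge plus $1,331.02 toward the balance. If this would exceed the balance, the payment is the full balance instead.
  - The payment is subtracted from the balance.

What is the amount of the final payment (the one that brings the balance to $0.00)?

$173.07

Installment 1: opening $6,826.80; interest $54.61 → $6,881.41; payment $1,385.63; balance $5,495.78
Installment 2: opening $5,495.78; interest $43.97 → $5,539.75; payment $1,374.99; balance $4,164.76
Installment 3: opening $4,164.76; interest $33.32 → $4,198.08; payment $1,364.34; balance $2,833.74
Installment 4: opening $2,833.74; interest $22.67 → $2,856.41; payment $1,353.69; balance $1,502.72
Installment 5: opening $1,502.72; interest $12.02 → $1,514.74; payment $1,343.04; balance $171.70
Installment 6: opening $171.70; interest $1.37 → $173.07; payment $173.07; balance $0.00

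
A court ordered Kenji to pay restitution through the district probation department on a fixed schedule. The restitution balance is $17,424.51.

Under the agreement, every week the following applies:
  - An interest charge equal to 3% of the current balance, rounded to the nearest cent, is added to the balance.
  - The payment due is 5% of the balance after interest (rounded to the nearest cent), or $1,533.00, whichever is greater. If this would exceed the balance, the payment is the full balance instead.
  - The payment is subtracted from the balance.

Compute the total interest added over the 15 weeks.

$4,205.18

Week 1: opening $17,424.51; interest $522.74 → $17,947.25; payment $1,533.00; balance $16,414.25
Week 2: opening $16,414.25; interest $492.43 → $16,906.68; payment $1,533.00; balance $15,373.68
Week 3: opening $15,373.68; interest $461.21 → $15,834.89; payment $1,533.00; balance $14,301.89
Week 4: opening $14,301.89; interest $429.06 → $14,730.95; payment $1,533.00; balance $13,197.95
Week 5: opening $13,197.95; interest $395.94 → $13,593.89; payment $1,533.00; balance $12,060.89
Week 6: opening $12,060.89; interest $361.83 → $12,422.72; payment $1,533.00; balance $10,889.72
Week 7: opening $10,889.72; interest $326.69 → $11,216.41; payment $1,533.00; balance $9,683.41
Week 8: opening $9,683.41; interest $290.50 → $9,973.91; payment $1,533.00; balance $8,440.91
Week 9: opening $8,440.91; interest $253.23 → $8,694.14; payment $1,533.00; balance $7,161.14
Week 10: opening $7,161.14; interest $214.83 → $7,375.97; payment $1,533.00; balance $5,842.97
Week 11: opening $5,842.97; interest $175.29 → $6,018.26; payment $1,533.00; balance $4,485.26
Week 12: opening $4,485.26; interest $134.56 → $4,619.82; payment $1,533.00; balance $3,086.82
Week 13: opening $3,086.82; interest $92.60 → $3,179.42; payment $1,533.00; balance $1,646.42
Week 14: opening $1,646.42; interest $49.39 → $1,695.81; payment $1,533.00; balance $162.81
Week 15: opening $162.81; interest $4.88 → $167.69; payment $167.69; balance $0.00
Total interest: $522.74 + $492.43 + $461.21 + $429.06 + $395.94 + $361.83 + $326.69 + $290.50 + $253.23 + $214.83 + $175.29 + $134.56 + $92.60 + $49.39 + $4.88 = $4,205.18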